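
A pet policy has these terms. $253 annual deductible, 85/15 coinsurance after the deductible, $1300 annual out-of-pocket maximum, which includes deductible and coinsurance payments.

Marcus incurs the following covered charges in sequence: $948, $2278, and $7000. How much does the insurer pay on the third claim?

Bill 1, $948: $253 to deductible, leaving $695; owner's 15% is $104.25. Owner pays $357.25; OOP now $357.25. Plan pays $948 − $357.25 = $590.75.
Bill 2, $2278: deductible met; 15% of $2278 = $341.70. Owner owes $341.70 (running OOP $698.95). Insurer: $2278 − $341.70 = $1936.30.
Bill 3, $7000: deductible met; 15% of $7000 = $1050. That would push OOP to $1748.95, over the $1300 cap, so owner pays $1300 − $698.95 = $601.05. Plan pays $7000 − $601.05 = $6398.95.

$6398.95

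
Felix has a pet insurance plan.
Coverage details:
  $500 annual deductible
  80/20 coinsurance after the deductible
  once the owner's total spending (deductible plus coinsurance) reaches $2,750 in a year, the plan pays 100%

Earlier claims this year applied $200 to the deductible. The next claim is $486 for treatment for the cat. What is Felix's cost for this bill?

Deductible still to meet: $500 − $200 = $300.
After the $300 deductible portion, $486 − $300 = $186 is subject to coinsurance.
Coinsurance: $186 × 20% = $37.20.
That puts the owner's cost at $300 + $37.20 = $337.20 before any cap.
Total out-of-pocket so far would be $200 + $337.20 = $537.20, below the $2,750 cap — no reduction.

$337.20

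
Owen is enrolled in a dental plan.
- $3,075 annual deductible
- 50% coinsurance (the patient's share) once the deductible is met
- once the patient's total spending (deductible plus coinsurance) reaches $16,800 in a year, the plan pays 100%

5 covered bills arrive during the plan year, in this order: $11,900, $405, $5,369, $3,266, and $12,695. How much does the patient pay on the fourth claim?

$1,633

Bill 1, $11,900: $3,075 finishes the deductible; $8,825 goes to coinsurance; patient's 50% is $4,412.50. Patient owes $7,487.50 (running OOP $7,487.50).
Bill 2, $405: deductible already satisfied, so patient's share is 50% × $405 = $202.50. Patient owes $202.50 (running OOP $7,690).
Bill 3, $5,369: deductible already satisfied, so patient's share is 50% × $5,369 = $2,684.50. Patient pays $2,684.50; OOP now $10,374.50.
Bill 4, $3,266: 50% coinsurance on $3,266 = $1,633. Patient pays $1,633; OOP now $12,007.50.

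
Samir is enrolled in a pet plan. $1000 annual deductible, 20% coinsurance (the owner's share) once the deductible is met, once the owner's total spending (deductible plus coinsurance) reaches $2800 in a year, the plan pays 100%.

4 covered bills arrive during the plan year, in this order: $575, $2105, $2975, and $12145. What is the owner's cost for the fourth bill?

Claim 1 — $575: fully absorbed by the deductible. Owner pays $575; OOP now $575.
Claim 2 — $2105: $425 finishes the deductible; $1680 goes to coinsurance; 20% of $1680 = $336. Owner owes $761 (running OOP $1336).
Claim 3 — $2975: deductible already satisfied, so owner's share is 20% × $2975 = $595. Cost to owner: $595. OOP to date $1931.
Claim 4 — $12145: 20% coinsurance on $12145 = $2429. Adding that to $1931 gives $4360, past the $2800 cap; owner pays only $2800 − $1931 = $869.

$869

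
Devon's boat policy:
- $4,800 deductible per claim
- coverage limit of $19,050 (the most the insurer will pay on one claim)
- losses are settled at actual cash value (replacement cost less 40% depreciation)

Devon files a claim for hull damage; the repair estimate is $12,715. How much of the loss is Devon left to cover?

Actual cash value after 40% depreciation: $12,715 × 60% = $7,629.
Less the $4,800 deductible: $7,629 − $4,800 = $2,829.
$2,829 ≤ $19,050, so the limit doesn't bind; insurer pays $2,829.
The owner bears the rest of the original loss: $12,715 − $2,829 = $9,886.

$9,886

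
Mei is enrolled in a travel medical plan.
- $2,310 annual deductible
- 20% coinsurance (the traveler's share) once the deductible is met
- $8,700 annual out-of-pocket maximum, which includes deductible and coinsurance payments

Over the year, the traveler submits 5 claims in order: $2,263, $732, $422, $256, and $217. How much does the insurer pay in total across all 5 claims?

$1,264

Claim 1 — $2,263: entire amount goes to the deductible. Cost to traveler: $2,263. OOP to date $2,263. Plan pays $2,263 − $2,263 = $0.
Claim 2 — $732: deductible takes $47, $685 remains; 20% of $685 = $137. Traveler pays $184; OOP now $2,447. Plan pays $732 − $184 = $548.
Claim 3 — $422: deductible met; 20% of $422 = $84.40. Traveler owes $84.40 (running OOP $2,531.40). Plan pays $422 − $84.40 = $337.60.
Claim 4 — $256: deductible met; 20% of $256 = $51.20. Traveler pays $51.20; OOP now $2,582.60. Plan pays $256 − $51.20 = $204.80.
Claim 5 — $217: deductible met; 20% of $217 = $43.40. Traveler pays $43.40; OOP now $2,626. Insurer: $217 − $43.40 = $173.60.
Insurer total: $0 + $548 + $337.60 + $204.80 + $173.60 = $1,264.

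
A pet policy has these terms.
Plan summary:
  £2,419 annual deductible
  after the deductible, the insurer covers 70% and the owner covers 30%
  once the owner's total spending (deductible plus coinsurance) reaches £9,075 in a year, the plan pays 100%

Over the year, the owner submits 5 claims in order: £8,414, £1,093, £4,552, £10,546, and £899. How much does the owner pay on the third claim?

£1,365.60

#1 (£8,414): £2,419 finishes the deductible; £5,995 goes to coinsurance; owner's 30% is £1,798.50. Owner owes £4,217.50 (running OOP £4,217.50).
#2 (£1,093): deductible already satisfied, so owner's share is 30% × £1,093 = £327.90. Cost to owner: £327.90. OOP to date £4,545.40.
#3 (£4,552): 30% coinsurance on £4,552 = £1,365.60. Owner pays £1,365.60; OOP now £5,911.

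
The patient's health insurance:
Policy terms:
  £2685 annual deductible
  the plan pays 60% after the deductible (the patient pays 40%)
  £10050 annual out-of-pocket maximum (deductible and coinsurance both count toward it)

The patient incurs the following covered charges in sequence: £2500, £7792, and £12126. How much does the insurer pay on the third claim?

Claim 1 (£2500): entire amount goes to the deductible. Patient owes £2500 (running OOP £2500). Insurer: £2500 − £2500 = £0.
Claim 2 (£7792): deductible takes £185, £7607 remains; coinsurance £7607 × 40% = £3042.80. Patient owes £3227.80 (running OOP £5727.80). Insurer: £7792 − £3227.80 = £4564.20.
Claim 3 (£12126): deductible already satisfied, so patient's share is 40% × £12126 = £4850.40. That would push OOP to £10578.20, over the £10050 cap, so patient pays £10050 − £5727.80 = £4322.20. Insurer: £12126 − £4322.20 = £7803.80.

£7803.80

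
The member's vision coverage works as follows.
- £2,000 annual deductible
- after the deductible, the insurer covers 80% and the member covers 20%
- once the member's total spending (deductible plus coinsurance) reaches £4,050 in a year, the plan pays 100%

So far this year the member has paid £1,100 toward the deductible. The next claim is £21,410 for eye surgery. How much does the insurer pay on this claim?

Deductible still to meet: £2,000 − £1,100 = £900.
The remaining £20,510 (= £21,410 − £900) moves to coinsurance.
20% of £20,510 = £4,102 falls to the member.
Member responsibility before any cap: £900 + £4,102 = £5,002.
Year-to-date out-of-pocket would reach £1,100 + £5,002 = £6,102, above the £4,050 maximum, so the member pays only £4,050 − £1,100 = £2,950.
The plan picks up £21,410 − £2,950 = £18,460.

£18,460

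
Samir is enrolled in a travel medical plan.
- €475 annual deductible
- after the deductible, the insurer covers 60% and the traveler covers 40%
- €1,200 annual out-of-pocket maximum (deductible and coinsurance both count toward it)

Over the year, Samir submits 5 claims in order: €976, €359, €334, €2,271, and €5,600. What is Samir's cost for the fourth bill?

€247.40

Bill 1, €976: deductible takes €475, €501 remains; coinsurance €501 × 40% = €200.40. Cost to traveler: €675.40. OOP to date €675.40.
Bill 2, €359: 40% coinsurance on €359 = €143.60. Cost to traveler: €143.60. OOP to date €819.
Bill 3, €334: 40% coinsurance on €334 = €133.60. Traveler pays €133.60; OOP now €952.60.
Bill 4, €2,271: deductible met; 40% of €2,271 = €908.40. Adding that to €952.60 gives €1,861, past the €1,200 cap; traveler pays only €1,200 − €952.60 = €247.40.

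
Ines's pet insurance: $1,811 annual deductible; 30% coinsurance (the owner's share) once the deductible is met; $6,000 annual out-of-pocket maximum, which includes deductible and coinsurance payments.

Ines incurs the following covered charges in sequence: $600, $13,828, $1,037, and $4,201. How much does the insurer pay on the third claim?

Claim 1 — $600: fully absorbed by the deductible. Cost to owner: $600. OOP to date $600. Insurer: $600 − $600 = $0.
Claim 2 — $13,828: $1,211 to deductible, leaving $12,617; coinsurance $12,617 × 30% = $3,785.10. Owner owes $4,996.10 (running OOP $5,596.10). Insurer: $13,828 − $4,996.10 = $8,831.90.
Claim 3 — $1,037: deductible already satisfied, so owner's share is 30% × $1,037 = $311.10. Owner pays $311.10; OOP now $5,907.20. Insurer: $1,037 − $311.10 = $725.90.

$725.90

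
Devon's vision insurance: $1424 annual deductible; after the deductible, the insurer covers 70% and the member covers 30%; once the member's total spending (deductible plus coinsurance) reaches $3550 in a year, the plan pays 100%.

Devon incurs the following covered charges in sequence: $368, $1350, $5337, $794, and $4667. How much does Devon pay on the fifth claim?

Claim 1 — $368: all of it applies to the deductible. Member pays $368; OOP now $368.
Claim 2 — $1350: $1056 to deductible, leaving $294; member's 30% is $88.20. Member owes $1144.20 (running OOP $1512.20).
Claim 3 — $5337: deductible met; 30% of $5337 = $1601.10. Member pays $1601.10; OOP now $3113.30.
Claim 4 — $794: deductible met; 30% of $794 = $238.20. Cost to member: $238.20. OOP to date $3351.50.
Claim 5 — $4667: deductible already satisfied, so member's share is 30% × $4667 = $1400.10. Adding that to $3351.50 gives $4751.60, past the $3550 cap; member pays only $3550 − $3351.50 = $198.50.

$198.50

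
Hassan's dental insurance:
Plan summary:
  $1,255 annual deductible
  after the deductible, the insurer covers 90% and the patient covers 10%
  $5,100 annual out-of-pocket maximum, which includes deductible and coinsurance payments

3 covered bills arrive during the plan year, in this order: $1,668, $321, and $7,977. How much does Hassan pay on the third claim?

Bill 1, $1,668: $1,255 finishes the deductible; $413 goes to coinsurance; coinsurance $413 × 10% = $41.30. Patient pays $1,296.30; OOP now $1,296.30.
Bill 2, $321: deductible already satisfied, so patient's share is 10% × $321 = $32.10. Cost to patient: $32.10. OOP to date $1,328.40.
Bill 3, $7,977: deductible met; 10% of $7,977 = $797.70. Cost to patient: $797.70. OOP to date $2,126.10.

$797.70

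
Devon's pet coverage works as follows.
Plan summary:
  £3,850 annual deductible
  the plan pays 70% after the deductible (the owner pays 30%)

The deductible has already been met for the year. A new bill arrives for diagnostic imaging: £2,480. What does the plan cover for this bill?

The deductible is already satisfied, so the full bill goes to coinsurance.
Owner's 30% share of £2,480 is £744.
Insurer pays the balance: £2,480 − £744 = £1,736.

£1,736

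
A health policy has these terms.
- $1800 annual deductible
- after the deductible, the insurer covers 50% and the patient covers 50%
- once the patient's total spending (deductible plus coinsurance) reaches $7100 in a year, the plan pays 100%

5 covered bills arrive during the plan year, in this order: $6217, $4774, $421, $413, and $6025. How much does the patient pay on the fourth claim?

Claim 1 — $6217: $1800 to deductible, leaving $4417; 50% of $4417 = $2208.50. Cost to patient: $4008.50. OOP to date $4008.50.
Claim 2 — $4774: deductible met; 50% of $4774 = $2387. Patient pays $2387; OOP now $6395.50.
Claim 3 — $421: deductible already satisfied, so patient's share is 50% × $421 = $210.50. Cost to patient: $210.50. OOP to date $6606.
Claim 4 — $413: deductible already satisfied, so patient's share is 50% × $413 = $206.50. Patient pays $206.50; OOP now $6812.50.

$206.50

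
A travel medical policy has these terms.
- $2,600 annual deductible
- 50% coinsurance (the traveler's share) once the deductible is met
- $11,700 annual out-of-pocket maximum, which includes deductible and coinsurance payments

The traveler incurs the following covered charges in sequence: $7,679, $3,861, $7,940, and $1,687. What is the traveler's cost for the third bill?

$3,970

Claim 1 — $7,679: $2,600 to deductible, leaving $5,079; coinsurance $5,079 × 50% = $2,539.50. Traveler pays $5,139.50; OOP now $5,139.50.
Claim 2 — $3,861: deductible already satisfied, so traveler's share is 50% × $3,861 = $1,930.50. Traveler pays $1,930.50; OOP now $7,070.
Claim 3 — $7,940: deductible met; 50% of $7,940 = $3,970. Traveler pays $3,970; OOP now $11,040.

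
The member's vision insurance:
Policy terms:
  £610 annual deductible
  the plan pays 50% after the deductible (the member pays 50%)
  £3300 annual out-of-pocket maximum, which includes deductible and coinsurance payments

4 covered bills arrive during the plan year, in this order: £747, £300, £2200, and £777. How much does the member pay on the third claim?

Claim 1 — £747: deductible takes £610, £137 remains; coinsurance £137 × 50% = £68.50. Member owes £678.50 (running OOP £678.50).
Claim 2 — £300: deductible met; 50% of £300 = £150. Cost to member: £150. OOP to date £828.50.
Claim 3 — £2200: 50% coinsurance on £2200 = £1100. Member pays £1100; OOP now £1928.50.

£1100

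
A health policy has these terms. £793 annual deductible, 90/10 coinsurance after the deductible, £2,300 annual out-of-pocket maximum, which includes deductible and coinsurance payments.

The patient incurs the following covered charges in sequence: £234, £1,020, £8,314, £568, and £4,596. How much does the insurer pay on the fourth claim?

Claim 1 (£234): all of it applies to the deductible. Cost to patient: £234. OOP to date £234. Plan pays £234 − £234 = £0.
Claim 2 (£1,020): deductible takes £559, £461 remains; patient's 10% is £46.10. Patient pays £605.10; OOP now £839.10. Insurer: £1,020 − £605.10 = £414.90.
Claim 3 (£8,314): deductible met; 10% of £8,314 = £831.40. Patient pays £831.40; OOP now £1,670.50. Insurer: £8,314 − £831.40 = £7,482.60.
Claim 4 (£568): deductible met; 10% of £568 = £56.80. Cost to patient: £56.80. OOP to date £1,727.30. Insurer: £568 − £56.80 = £511.20.

£511.20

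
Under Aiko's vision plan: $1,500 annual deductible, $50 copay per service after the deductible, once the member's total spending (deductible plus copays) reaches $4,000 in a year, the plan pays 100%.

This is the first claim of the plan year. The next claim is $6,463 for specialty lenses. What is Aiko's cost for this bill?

The full $1,500 deductible is still open; $1,500 of this bill applies to it.
The remaining $4,963 (= $6,463 − $1,500) moves to the copay.
Copay on this service: $50.
That puts the member's cost at $1,500 + $50 = $1,550 before any cap.
Cumulative spending $0 + $1,550 = $1,550 stays under the $4,000 maximum.

$1,550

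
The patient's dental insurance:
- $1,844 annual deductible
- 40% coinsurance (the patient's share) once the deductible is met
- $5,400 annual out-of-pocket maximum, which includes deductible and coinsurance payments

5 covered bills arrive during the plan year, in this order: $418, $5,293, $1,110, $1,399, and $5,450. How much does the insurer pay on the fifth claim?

#1 ($418): entire amount goes to the deductible. Cost to patient: $418. OOP to date $418. Insurer: $418 − $418 = $0.
#2 ($5,293): $1,426 to deductible, leaving $3,867; 40% of $3,867 = $1,546.80. Cost to patient: $2,972.80. OOP to date $3,390.80. Plan pays $5,293 − $2,972.80 = $2,320.20.
#3 ($1,110): deductible already satisfied, so patient's share is 40% × $1,110 = $444. Cost to patient: $444. OOP to date $3,834.80. Plan pays $1,110 − $444 = $666.
#4 ($1,399): 40% coinsurance on $1,399 = $559.60. Cost to patient: $559.60. OOP to date $4,394.40. Insurer: $1,399 − $559.60 = $839.40.
#5 ($5,450): deductible met; 40% of $5,450 = $2,180. OOP would hit $6,574.40 > $5,400, so the cap limits the patient to $5,400 − $4,394.40 = $1,005.60. Insurer: $5,450 − $1,005.60 = $4,444.40.

$4,444.40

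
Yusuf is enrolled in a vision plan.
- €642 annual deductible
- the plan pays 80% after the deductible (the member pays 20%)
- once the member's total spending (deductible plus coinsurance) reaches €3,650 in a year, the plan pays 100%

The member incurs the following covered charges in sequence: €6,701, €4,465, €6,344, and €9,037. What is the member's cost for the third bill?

€903.20

Bill 1, €6,701: €642 to deductible, leaving €6,059; member's 20% is €1,211.80. Member owes €1,853.80 (running OOP €1,853.80).
Bill 2, €4,465: deductible already satisfied, so member's share is 20% × €4,465 = €893. Member pays €893; OOP now €2,746.80.
Bill 3, €6,344: deductible met; 20% of €6,344 = €1,268.80. That would push OOP to €4,015.60, over the €3,650 cap, so member pays €3,650 − €2,746.80 = €903.20.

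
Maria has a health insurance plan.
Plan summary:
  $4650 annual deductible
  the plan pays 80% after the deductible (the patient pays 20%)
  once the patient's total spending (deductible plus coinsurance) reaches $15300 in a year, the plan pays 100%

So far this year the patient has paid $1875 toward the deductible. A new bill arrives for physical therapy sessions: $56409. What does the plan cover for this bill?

Remaining deductible: $4650 − $1875 = $2775.
After the $2775 deductible portion, $56409 − $2775 = $53634 is subject to coinsurance.
Coinsurance: $53634 × 20% = $10726.80.
Patient responsibility before any cap: $2775 + $10726.80 = $13501.80.
That would bring total out-of-pocket to $15376.80, past the $15300 cap. The patient is capped at $15300 − $1875 = $13425 on this claim.
The insurer covers the remainder: $56409 − $13425 = $42984.

$42984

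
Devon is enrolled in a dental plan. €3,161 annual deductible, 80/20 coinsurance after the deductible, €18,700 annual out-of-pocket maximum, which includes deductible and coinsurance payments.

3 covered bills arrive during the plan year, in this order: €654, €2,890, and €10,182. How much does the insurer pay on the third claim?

€8,145.60

Claim 1 — €654: all of it applies to the deductible. Cost to patient: €654. OOP to date €654. Insurer: €654 − €654 = €0.
Claim 2 — €2,890: €2,507 to deductible, leaving €383; 20% of €383 = €76.60. Patient pays €2,583.60; OOP now €3,237.60. Insurer: €2,890 − €2,583.60 = €306.40.
Claim 3 — €10,182: deductible already satisfied, so patient's share is 20% × €10,182 = €2,036.40. Patient owes €2,036.40 (running OOP €5,274). Insurer: €10,182 − €2,036.40 = €8,145.60.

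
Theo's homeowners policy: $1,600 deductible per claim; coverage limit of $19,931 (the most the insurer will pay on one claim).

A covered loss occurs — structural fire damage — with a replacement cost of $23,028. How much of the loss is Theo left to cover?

Subtract the deductible: $23,028 − $1,600 = $21,428.
The $19,931 per-incident cap binds; insurer pays $19,931.
Out of pocket: $23,028 − $19,931 = $3,097.

$3,097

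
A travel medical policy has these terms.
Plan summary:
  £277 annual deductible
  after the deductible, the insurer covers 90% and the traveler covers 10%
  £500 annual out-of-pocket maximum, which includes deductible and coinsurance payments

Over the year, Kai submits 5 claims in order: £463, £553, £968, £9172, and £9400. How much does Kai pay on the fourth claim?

£52.30

Bill 1, £463: £277 finishes the deductible; £186 goes to coinsurance; 10% of £186 = £18.60. Cost to traveler: £295.60. OOP to date £295.60.
Bill 2, £553: deductible already satisfied, so traveler's share is 10% × £553 = £55.30. Traveler owes £55.30 (running OOP £350.90).
Bill 3, £968: deductible already satisfied, so traveler's share is 10% × £968 = £96.80. Traveler owes £96.80 (running OOP £447.70).
Bill 4, £9172: deductible already satisfied, so traveler's share is 10% × £9172 = £917.20. Adding that to £447.70 gives £1364.90, past the £500 cap; traveler pays only £500 − £447.70 = £52.30.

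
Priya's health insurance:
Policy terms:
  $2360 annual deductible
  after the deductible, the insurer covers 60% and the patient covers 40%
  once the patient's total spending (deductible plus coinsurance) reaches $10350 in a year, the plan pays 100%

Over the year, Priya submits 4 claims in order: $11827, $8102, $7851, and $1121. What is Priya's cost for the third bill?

$962.40

Bill 1, $11827: $2360 finishes the deductible; $9467 goes to coinsurance; coinsurance $9467 × 40% = $3786.80. Patient pays $6146.80; OOP now $6146.80.
Bill 2, $8102: deductible already satisfied, so patient's share is 40% × $8102 = $3240.80. Cost to patient: $3240.80. OOP to date $9387.60.
Bill 3, $7851: deductible met; 40% of $7851 = $3140.40. That would push OOP to $12528, over the $10350 cap, so patient pays $10350 − $9387.60 = $962.40.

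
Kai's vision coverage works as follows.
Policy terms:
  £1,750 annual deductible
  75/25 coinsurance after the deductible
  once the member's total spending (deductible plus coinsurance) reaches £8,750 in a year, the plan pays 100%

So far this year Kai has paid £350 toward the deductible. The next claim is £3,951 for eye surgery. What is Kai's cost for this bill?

£2,037.75

£350 of the £1,750 deductible is already met, leaving £1,400.
After the £1,400 deductible portion, £3,951 − £1,400 = £2,551 is subject to coinsurance.
25% of £2,551 = £637.75 falls to the member.
So the member owes £1,400 + £637.75 = £2,037.75 before any cap.
Cumulative spending £350 + £2,037.75 = £2,387.75 stays under the £8,750 maximum.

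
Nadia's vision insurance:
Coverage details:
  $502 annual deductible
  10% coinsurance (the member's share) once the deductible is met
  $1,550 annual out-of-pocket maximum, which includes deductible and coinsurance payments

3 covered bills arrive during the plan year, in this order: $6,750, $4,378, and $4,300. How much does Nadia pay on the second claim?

$423.20

#1 ($6,750): deductible takes $502, $6,248 remains; member's 10% is $624.80. Member owes $1,126.80 (running OOP $1,126.80).
#2 ($4,378): deductible already satisfied, so member's share is 10% × $4,378 = $437.80. OOP would hit $1,564.60 > $1,550, so the cap limits the member to $1,550 − $1,126.80 = $423.20.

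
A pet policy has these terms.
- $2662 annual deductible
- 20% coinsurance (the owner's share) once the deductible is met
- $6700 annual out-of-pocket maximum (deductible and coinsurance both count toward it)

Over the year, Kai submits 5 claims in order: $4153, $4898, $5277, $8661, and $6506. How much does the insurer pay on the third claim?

$4221.60

Bill 1, $4153: deductible takes $2662, $1491 remains; 20% of $1491 = $298.20. Owner pays $2960.20; OOP now $2960.20. Plan pays $4153 − $2960.20 = $1192.80.
Bill 2, $4898: deductible met; 20% of $4898 = $979.60. Owner pays $979.60; OOP now $3939.80. Insurer: $4898 − $979.60 = $3918.40.
Bill 3, $5277: 20% coinsurance on $5277 = $1055.40. Cost to owner: $1055.40. OOP to date $4995.20. Plan pays $5277 − $1055.40 = $4221.60.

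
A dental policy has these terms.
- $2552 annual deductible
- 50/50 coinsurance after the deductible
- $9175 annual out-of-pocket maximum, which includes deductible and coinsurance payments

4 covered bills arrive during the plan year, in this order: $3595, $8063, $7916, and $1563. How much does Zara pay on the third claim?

#1 ($3595): $2552 to deductible, leaving $1043; 50% of $1043 = $521.50. Patient pays $3073.50; OOP now $3073.50.
#2 ($8063): deductible met; 50% of $8063 = $4031.50. Patient owes $4031.50 (running OOP $7105).
#3 ($7916): deductible met; 50% of $7916 = $3958. OOP would hit $11063 > $9175, so the cap limits the patient to $9175 − $7105 = $2070.

$2070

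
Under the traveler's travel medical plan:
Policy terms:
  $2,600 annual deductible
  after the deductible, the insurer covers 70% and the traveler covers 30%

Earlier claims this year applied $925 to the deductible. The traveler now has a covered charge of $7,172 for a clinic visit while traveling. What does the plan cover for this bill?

Remaining deductible: $2,600 − $925 = $1,675.
After the $1,675 deductible portion, $7,172 − $1,675 = $5,497 is subject to coinsurance.
30% of $5,497 = $1,649.10 falls to the traveler.
That puts the traveler's cost at $1,675 + $1,649.10 = $3,324.10.
The plan picks up $7,172 − $3,324.10 = $3,847.90.

$3,847.90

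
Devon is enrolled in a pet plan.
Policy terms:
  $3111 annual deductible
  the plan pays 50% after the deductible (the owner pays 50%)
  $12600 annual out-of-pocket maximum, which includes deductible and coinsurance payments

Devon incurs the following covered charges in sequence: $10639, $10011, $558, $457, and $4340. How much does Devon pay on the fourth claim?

Claim 1 — $10639: deductible takes $3111, $7528 remains; coinsurance $7528 × 50% = $3764. Owner pays $6875; OOP now $6875.
Claim 2 — $10011: deductible already satisfied, so owner's share is 50% × $10011 = $5005.50. Owner pays $5005.50; OOP now $11880.50.
Claim 3 — $558: 50% coinsurance on $558 = $279. Cost to owner: $279. OOP to date $12159.50.
Claim 4 — $457: deductible met; 50% of $457 = $228.50. Owner owes $228.50 (running OOP $12388).

$228.50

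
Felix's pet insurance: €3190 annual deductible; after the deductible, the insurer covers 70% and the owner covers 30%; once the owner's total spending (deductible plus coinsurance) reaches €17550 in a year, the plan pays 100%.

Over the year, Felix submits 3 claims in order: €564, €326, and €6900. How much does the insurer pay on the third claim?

Claim 1 (€564): entire amount goes to the deductible. Cost to owner: €564. OOP to date €564. Insurer: €564 − €564 = €0.
Claim 2 (€326): entire amount goes to the deductible. Owner owes €326 (running OOP €890). Plan pays €326 − €326 = €0.
Claim 3 (€6900): deductible takes €2300, €4600 remains; coinsurance €4600 × 30% = €1380. Owner pays €3680; OOP now €4570. Insurer: €6900 − €3680 = €3220.

€3220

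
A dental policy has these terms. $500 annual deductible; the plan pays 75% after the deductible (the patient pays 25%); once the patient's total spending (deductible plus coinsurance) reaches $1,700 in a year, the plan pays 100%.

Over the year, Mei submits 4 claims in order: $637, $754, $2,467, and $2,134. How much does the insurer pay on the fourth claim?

Bill 1, $637: $500 finishes the deductible; $137 goes to coinsurance; patient's 25% is $34.25. Patient owes $534.25 (running OOP $534.25). Insurer: $637 − $534.25 = $102.75.
Bill 2, $754: deductible already satisfied, so patient's share is 25% × $754 = $188.50. Patient pays $188.50; OOP now $722.75. Insurer: $754 − $188.50 = $565.50.
Bill 3, $2,467: deductible met; 25% of $2,467 = $616.75. Cost to patient: $616.75. OOP to date $1,339.50. Plan pays $2,467 − $616.75 = $1,850.25.
Bill 4, $2,134: 25% coinsurance on $2,134 = $533.50. Adding that to $1,339.50 gives $1,873, past the $1,700 cap; patient pays only $1,700 − $1,339.50 = $360.50. Plan pays $2,134 − $360.50 = $1,773.50.

$1,773.50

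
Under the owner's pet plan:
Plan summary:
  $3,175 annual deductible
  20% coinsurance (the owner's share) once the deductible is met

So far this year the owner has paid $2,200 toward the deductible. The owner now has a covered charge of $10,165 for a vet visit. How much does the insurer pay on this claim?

$2,200 of the $3,175 deductible is already met, leaving $975.
That leaves $10,165 − $975 = $9,190 for coinsurance.
20% of $9,190 = $1,838 falls to the owner.
So the owner owes $975 + $1,838 = $2,813.
Insurer pays the balance: $10,165 − $2,813 = $7,352.

$7,352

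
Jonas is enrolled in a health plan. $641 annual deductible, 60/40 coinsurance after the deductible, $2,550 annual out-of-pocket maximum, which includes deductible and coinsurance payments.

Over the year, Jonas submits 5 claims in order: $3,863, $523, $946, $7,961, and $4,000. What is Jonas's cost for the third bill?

#1 ($3,863): deductible takes $641, $3,222 remains; coinsurance $3,222 × 40% = $1,288.80. Cost to patient: $1,929.80. OOP to date $1,929.80.
#2 ($523): deductible met; 40% of $523 = $209.20. Patient owes $209.20 (running OOP $2,139).
#3 ($946): 40% coinsurance on $946 = $378.40. Patient owes $378.40 (running OOP $2,517.40).

$378.40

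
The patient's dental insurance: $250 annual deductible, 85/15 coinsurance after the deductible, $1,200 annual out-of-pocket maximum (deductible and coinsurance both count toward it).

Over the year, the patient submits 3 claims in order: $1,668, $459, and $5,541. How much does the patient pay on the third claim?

#1 ($1,668): $250 to deductible, leaving $1,418; patient's 15% is $212.70. Patient owes $462.70 (running OOP $462.70).
#2 ($459): 15% coinsurance on $459 = $68.85. Patient owes $68.85 (running OOP $531.55).
#3 ($5,541): deductible already satisfied, so patient's share is 15% × $5,541 = $831.15. OOP would hit $1,362.70 > $1,200, so the cap limits the patient to $1,200 − $531.55 = $668.45.

$668.45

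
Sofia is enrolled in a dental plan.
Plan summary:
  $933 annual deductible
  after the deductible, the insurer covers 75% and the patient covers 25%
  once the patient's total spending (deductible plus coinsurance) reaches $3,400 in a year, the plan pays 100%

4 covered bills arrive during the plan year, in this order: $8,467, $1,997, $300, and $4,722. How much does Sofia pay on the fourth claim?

$9.25

Bill 1, $8,467: deductible takes $933, $7,534 remains; coinsurance $7,534 × 25% = $1,883.50. Patient owes $2,816.50 (running OOP $2,816.50).
Bill 2, $1,997: deductible already satisfied, so patient's share is 25% × $1,997 = $499.25. Patient owes $499.25 (running OOP $3,315.75).
Bill 3, $300: deductible met; 25% of $300 = $75. Patient owes $75 (running OOP $3,390.75).
Bill 4, $4,722: deductible already satisfied, so patient's share is 25% × $4,722 = $1,180.50. That would push OOP to $4,571.25, over the $3,400 cap, so patient pays $3,400 − $3,390.75 = $9.25.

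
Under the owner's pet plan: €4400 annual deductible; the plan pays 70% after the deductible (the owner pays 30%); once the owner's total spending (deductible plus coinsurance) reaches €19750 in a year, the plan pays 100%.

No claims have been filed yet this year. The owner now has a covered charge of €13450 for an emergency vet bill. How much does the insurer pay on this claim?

€6335

Deductible not yet touched, so the first €4400 of the bill goes to the deductible.
The remaining €9050 (= €13450 − €4400) moves to coinsurance.
Coinsurance: €9050 × 30% = €2715.
That puts the owner's cost at €4400 + €2715 = €7115 before any cap.
Cumulative spending €0 + €7115 = €7115 stays under the €19750 maximum.
The plan picks up €13450 − €7115 = €6335.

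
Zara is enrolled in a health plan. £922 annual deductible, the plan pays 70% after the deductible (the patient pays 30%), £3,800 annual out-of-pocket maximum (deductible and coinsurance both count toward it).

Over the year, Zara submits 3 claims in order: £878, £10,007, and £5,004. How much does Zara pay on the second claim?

Bill 1, £878: fully absorbed by the deductible. Patient owes £878 (running OOP £878).
Bill 2, £10,007: deductible takes £44, £9,963 remains; patient's 30% is £2,988.90. Together that's £44 + £2,988.90 = £3,032.90. Adding that to £878 gives £3,910.90, past the £3,800 cap; patient pays only £3,800 − £878 = £2,922.

£2,922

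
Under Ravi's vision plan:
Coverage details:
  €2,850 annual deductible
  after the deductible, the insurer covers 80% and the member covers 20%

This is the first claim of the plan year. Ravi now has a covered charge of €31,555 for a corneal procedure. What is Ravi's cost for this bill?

€8,591

The full €2,850 deductible is still open; €2,850 of this bill applies to it.
After the €2,850 deductible portion, €31,555 − €2,850 = €28,705 is subject to coinsurance.
20% of €28,705 = €5,741 falls to the member.
So the member owes €2,850 + €5,741 = €8,591.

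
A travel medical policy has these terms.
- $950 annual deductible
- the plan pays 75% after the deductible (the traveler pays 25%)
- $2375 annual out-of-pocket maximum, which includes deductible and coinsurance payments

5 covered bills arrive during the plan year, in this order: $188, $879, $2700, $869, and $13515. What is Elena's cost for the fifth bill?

$503.50

Claim 1 — $188: all of it applies to the deductible. Traveler owes $188 (running OOP $188).
Claim 2 — $879: deductible takes $762, $117 remains; traveler's 25% is $29.25. Cost to traveler: $791.25. OOP to date $979.25.
Claim 3 — $2700: deductible already satisfied, so traveler's share is 25% × $2700 = $675. Traveler pays $675; OOP now $1654.25.
Claim 4 — $869: 25% coinsurance on $869 = $217.25. Traveler owes $217.25 (running OOP $1871.50).
Claim 5 — $13515: deductible already satisfied, so traveler's share is 25% × $13515 = $3378.75. OOP would hit $5250.25 > $2375, so the cap limits the traveler to $2375 − $1871.50 = $503.50.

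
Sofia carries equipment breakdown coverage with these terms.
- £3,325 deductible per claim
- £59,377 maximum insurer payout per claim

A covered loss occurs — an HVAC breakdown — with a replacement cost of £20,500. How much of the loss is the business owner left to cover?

Subtract the deductible: £20,500 − £3,325 = £17,175.
£17,175 ≤ £59,377, so the limit doesn't bind; insurer pays £17,175.
The business owner bears the rest of the original loss: £20,500 − £17,175 = £3,325.

£3,325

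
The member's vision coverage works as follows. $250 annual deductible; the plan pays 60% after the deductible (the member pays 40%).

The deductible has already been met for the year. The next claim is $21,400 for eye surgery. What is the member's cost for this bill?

$8,560

With the deductible met, the entire $21,400 is subject to coinsurance.
Member's 40% share of $21,400 is $8,560.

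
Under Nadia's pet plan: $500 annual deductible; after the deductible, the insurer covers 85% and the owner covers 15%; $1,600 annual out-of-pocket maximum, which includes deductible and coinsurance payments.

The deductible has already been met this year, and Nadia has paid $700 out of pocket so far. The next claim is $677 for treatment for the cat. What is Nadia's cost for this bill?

With the deductible met, the entire $677 is subject to coinsurance.
Owner's 15% share of $677 is $101.55.
Total out-of-pocket so far would be $700 + $101.55 = $801.55, below the $1,600 cap — no reduction.

$101.55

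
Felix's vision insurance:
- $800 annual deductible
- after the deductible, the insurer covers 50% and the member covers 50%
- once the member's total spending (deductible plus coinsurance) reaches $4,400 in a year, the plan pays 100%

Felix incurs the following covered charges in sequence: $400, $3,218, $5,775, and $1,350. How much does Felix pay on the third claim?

$2,191

Claim 1 ($400): fully absorbed by the deductible. Member pays $400; OOP now $400.
Claim 2 ($3,218): $400 finishes the deductible; $2,818 goes to coinsurance; coinsurance $2,818 × 50% = $1,409. Member owes $1,809 (running OOP $2,209).
Claim 3 ($5,775): 50% coinsurance on $5,775 = $2,887.50. Adding that to $2,209 gives $5,096.50, past the $4,400 cap; member pays only $4,400 − $2,209 = $2,191.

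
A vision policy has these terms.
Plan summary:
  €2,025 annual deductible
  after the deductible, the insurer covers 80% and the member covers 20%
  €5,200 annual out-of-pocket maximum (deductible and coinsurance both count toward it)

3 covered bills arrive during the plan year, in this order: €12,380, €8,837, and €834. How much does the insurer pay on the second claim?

Bill 1, €12,380: €2,025 to deductible, leaving €10,355; 20% of €10,355 = €2,071. Member owes €4,096 (running OOP €4,096). Insurer: €12,380 − €4,096 = €8,284.
Bill 2, €8,837: 20% coinsurance on €8,837 = €1,767.40. OOP would hit €5,863.40 > €5,200, so the cap limits the member to €5,200 − €4,096 = €1,104. Insurer: €8,837 − €1,104 = €7,733.

€7,733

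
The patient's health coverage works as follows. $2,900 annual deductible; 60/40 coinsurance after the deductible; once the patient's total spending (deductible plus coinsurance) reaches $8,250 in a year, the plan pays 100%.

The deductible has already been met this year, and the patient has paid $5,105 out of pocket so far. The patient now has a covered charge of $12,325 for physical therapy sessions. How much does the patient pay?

With the deductible met, the entire $12,325 is subject to coinsurance.
Coinsurance: $12,325 × 40% = $4,930.
Year-to-date out-of-pocket would reach $5,105 + $4,930 = $10,035, above the $8,250 maximum, so the patient pays only $8,250 − $5,105 = $3,145.

$3,145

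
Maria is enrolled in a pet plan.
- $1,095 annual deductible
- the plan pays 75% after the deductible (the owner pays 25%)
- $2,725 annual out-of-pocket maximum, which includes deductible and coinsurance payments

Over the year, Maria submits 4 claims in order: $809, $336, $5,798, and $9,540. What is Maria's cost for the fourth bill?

$168

#1 ($809): all of it applies to the deductible. Owner pays $809; OOP now $809.
#2 ($336): $286 to deductible, leaving $50; owner's 25% is $12.50. Owner owes $298.50 (running OOP $1,107.50).
#3 ($5,798): deductible met; 25% of $5,798 = $1,449.50. Owner owes $1,449.50 (running OOP $2,557).
#4 ($9,540): deductible met; 25% of $9,540 = $2,385. That would push OOP to $4,942, over the $2,725 cap, so owner pays $2,725 − $2,557 = $168.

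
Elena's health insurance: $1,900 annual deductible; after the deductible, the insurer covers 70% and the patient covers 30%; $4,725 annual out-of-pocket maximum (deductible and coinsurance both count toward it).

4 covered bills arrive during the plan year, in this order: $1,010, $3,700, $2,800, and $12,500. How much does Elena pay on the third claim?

#1 ($1,010): fully absorbed by the deductible. Patient owes $1,010 (running OOP $1,010).
#2 ($3,700): deductible takes $890, $2,810 remains; coinsurance $2,810 × 30% = $843. Cost to patient: $1,733. OOP to date $2,743.
#3 ($2,800): deductible already satisfied, so patient's share is 30% × $2,800 = $840. Patient owes $840 (running OOP $3,583).

$840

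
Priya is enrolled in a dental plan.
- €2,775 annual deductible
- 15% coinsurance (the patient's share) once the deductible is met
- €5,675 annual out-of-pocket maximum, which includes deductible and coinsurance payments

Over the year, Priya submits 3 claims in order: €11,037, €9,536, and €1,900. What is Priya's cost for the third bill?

€230.30

Bill 1, €11,037: €2,775 finishes the deductible; €8,262 goes to coinsurance; 15% of €8,262 = €1,239.30. Cost to patient: €4,014.30. OOP to date €4,014.30.
Bill 2, €9,536: deductible already satisfied, so patient's share is 15% × €9,536 = €1,430.40. Patient pays €1,430.40; OOP now €5,444.70.
Bill 3, €1,900: 15% coinsurance on €1,900 = €285. Adding that to €5,444.70 gives €5,729.70, past the €5,675 cap; patient pays only €5,675 − €5,444.70 = €230.30.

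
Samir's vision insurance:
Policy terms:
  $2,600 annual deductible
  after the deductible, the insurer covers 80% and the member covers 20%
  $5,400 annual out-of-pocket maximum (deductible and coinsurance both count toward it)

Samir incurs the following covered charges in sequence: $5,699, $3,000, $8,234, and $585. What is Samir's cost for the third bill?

#1 ($5,699): deductible takes $2,600, $3,099 remains; coinsurance $3,099 × 20% = $619.80. Cost to member: $3,219.80. OOP to date $3,219.80.
#2 ($3,000): 20% coinsurance on $3,000 = $600. Member pays $600; OOP now $3,819.80.
#3 ($8,234): deductible met; 20% of $8,234 = $1,646.80. Adding that to $3,819.80 gives $5,466.60, past the $5,400 cap; member pays only $5,400 − $3,819.80 = $1,580.20.

$1,580.20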